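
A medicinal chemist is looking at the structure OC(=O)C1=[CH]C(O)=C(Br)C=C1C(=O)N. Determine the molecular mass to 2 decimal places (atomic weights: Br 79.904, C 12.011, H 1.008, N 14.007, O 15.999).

First, the molecular formula is C8H6BrNO4 (counting implicit H from valence).
  Br: 1 × 79.904 = 79.904
  C: 8 × 12.011 = 96.088
  H: 6 × 1.008 = 6.048
  N: 1 × 14.007 = 14.007
  O: 4 × 15.999 = 63.996
Sum: 1×79.904 + 8×12.011 + 6×1.008 + 1×14.007 + 4×15.999 = 260.043 → 260.04 g/mol.

260.04 g/mol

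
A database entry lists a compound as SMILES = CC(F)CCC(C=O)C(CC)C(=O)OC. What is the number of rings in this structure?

In SMILES, each pair of matching ring-closure digits denotes one ring-closing bond; the number of such bonds equals the number of independent rings.
Ring-closure bonds here: 0.

0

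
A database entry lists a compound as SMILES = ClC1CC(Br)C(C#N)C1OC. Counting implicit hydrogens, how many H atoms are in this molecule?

Walk through each heavy atom and fill implicit hydrogens from standard valence (C 4, N 3, O 2, S 2, halogen 1):
  atom 1: Cl (halogen, monovalent) → 0 H
  atom 2: C, bond orders sum to 3 (valence 4) → 1 H
  atom 3: C, bond orders sum to 2 (valence 4) → 2 H
  atom 4: C, bond orders sum to 3 (valence 4) → 1 H
  atom 5: Br (halogen, monovalent) → 0 H
  atom 6: C, bond orders sum to 3 (valence 4) → 1 H
  atom 7: C, bond orders sum to 4 (valence 4) → 0 H
  atom 8: N, bond orders sum to 3 (valence 3) → 0 H
  atom 9: C, bond orders sum to 3 (valence 4) → 1 H
  atom 10: O, bond orders sum to 2 (valence 2) → 0 H
  atom 11: C, bond orders sum to 1 (valence 4) → 3 H
Total hydrogens: 9.

9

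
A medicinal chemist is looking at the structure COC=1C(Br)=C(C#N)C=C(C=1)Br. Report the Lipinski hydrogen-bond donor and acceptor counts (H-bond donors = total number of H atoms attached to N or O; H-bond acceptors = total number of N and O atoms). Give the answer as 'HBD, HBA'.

0, 2

Donors: find every N or O and count the H atoms it carries.
  atom 2 (O): bond orders sum to 2 → 0 H
  atom 8 (N): bond orders sum to 3 → 0 H
Lipinski HBD = 0.
Acceptors: N atoms = 1, O atoms = 1 → HBA = 2.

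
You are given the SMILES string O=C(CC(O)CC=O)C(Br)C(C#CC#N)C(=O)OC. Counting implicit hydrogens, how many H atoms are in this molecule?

12

Walk through each heavy atom and fill implicit hydrogens from standard valence (C 4, N 3, O 2, S 2, halogen 1):
  atom 1: O, bond orders sum to 2 (valence 2) → 0 H
  atom 2: C, bond orders sum to 4 (valence 4) → 0 H
  atom 3: C, bond orders sum to 2 (valence 4) → 2 H
  atom 4: C, bond orders sum to 3 (valence 4) → 1 H
  atom 5: O, bond orders sum to 1 (valence 2) → 1 H
  atom 6: C, bond orders sum to 2 (valence 4) → 2 H
  atom 7: C, bond orders sum to 3 (valence 4) → 1 H
  atom 8: O, bond orders sum to 2 (valence 2) → 0 H
  atom 9: C, bond orders sum to 3 (valence 4) → 1 H
  atom 10: Br (halogen, monovalent) → 0 H
  atom 11: C, bond orders sum to 3 (valence 4) → 1 H
  atom 12: C, bond orders sum to 4 (valence 4) → 0 H
  atom 13: C, bond orders sum to 4 (valence 4) → 0 H
  atom 14: C, bond orders sum to 4 (valence 4) → 0 H
  atom 15: N, bond orders sum to 3 (valence 3) → 0 H
  atom 16: C, bond orders sum to 4 (valence 4) → 0 H
  atom 17: O, bond orders sum to 2 (valence 2) → 0 H
  atom 18: O, bond orders sum to 2 (valence 2) → 0 H
  atom 19: C, bond orders sum to 1 (valence 4) → 3 H
Total hydrogens: 12.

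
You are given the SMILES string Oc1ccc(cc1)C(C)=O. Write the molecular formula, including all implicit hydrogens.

Walk through each heavy atom and fill implicit hydrogens from standard valence (C 4, N 3, O 2, S 2, halogen 1); for lowercase aromatic atoms, an aromatic c carries 1 H when it has two neighbours and 0 H with three, and aromatic n carries 0 H:
  atom 1: O, bond orders sum to 1 (valence 2) → 1 H
  atom 2: aromatic c, 3 neighbours → 0 H
  atom 3: aromatic c, 2 neighbours → 1 H
  atom 4: aromatic c, 2 neighbours → 1 H
  atom 5: aromatic c, 3 neighbours → 0 H
  atom 6: aromatic c, 2 neighbours → 1 H
  atom 7: aromatic c, 2 neighbours → 1 H
  atom 8: C, bond orders sum to 4 (valence 4) → 0 H
  atom 9: C, bond orders sum to 1 (valence 4) → 3 H
  atom 10: O, bond orders sum to 2 (valence 2) → 0 H
Totals → C:8, H:8, O:2.

C8H8O2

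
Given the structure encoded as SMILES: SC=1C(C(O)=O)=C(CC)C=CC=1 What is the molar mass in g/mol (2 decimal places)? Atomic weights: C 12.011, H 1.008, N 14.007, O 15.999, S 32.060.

182.24 g/mol

First, the molecular formula is C9H10O2S (counting implicit H from valence).
  C: 9 × 12.011 = 108.099
  H: 10 × 1.008 = 10.080
  O: 2 × 15.999 = 31.998
  S: 1 × 32.060 = 32.060
Sum: 9×12.011 + 10×1.008 + 2×15.999 + 1×32.060 = 182.237 → 182.24 g/mol.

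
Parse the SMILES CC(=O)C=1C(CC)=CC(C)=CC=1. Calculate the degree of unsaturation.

Degree of unsaturation = (number of rings) + (number of π bonds).
Ring closures in the SMILES: 1.
π bonds: 4 double bonds (each 1 DoU) → 4 DoU from unsaturation.
Total DoU = 1 + 4 = 5.

5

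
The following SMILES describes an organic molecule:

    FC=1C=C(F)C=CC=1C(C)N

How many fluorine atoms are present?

Scan the SMILES for F atoms (remember two-letter symbols like Cl and Br are single atoms).
Fluorine count: 2.

2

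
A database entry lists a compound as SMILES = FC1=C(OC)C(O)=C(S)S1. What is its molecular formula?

Walk through each heavy atom and fill implicit hydrogens from standard valence (C 4, N 3, O 2, S 2, halogen 1):
  atom 1: F (halogen, monovalent) → 0 H
  atom 2: C, bond orders sum to 4 (valence 4) → 0 H
  atom 3: C, bond orders sum to 4 (valence 4) → 0 H
  atom 4: O, bond orders sum to 2 (valence 2) → 0 H
  atom 5: C, bond orders sum to 1 (valence 4) → 3 H
  atom 6: C, bond orders sum to 4 (valence 4) → 0 H
  atom 7: O, bond orders sum to 1 (valence 2) → 1 H
  atom 8: C, bond orders sum to 4 (valence 4) → 0 H
  atom 9: S, bond orders sum to 1 (valence 2) → 1 H
  atom 10: S, bond orders sum to 2 (valence 2) → 0 H
Totals → C:5, H:5, F:1, O:2, S:2.
In Hill order: C5H5FO2S2.

C5H5FO2S2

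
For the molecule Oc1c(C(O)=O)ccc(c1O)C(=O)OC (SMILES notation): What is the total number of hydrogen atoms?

Walk through each heavy atom and fill implicit hydrogens from standard valence (C 4, N 3, O 2, S 2, halogen 1); for lowercase aromatic atoms, an aromatic c carries 1 H when it has two neighbours and 0 H with three, and aromatic n carries 0 H:
  atom 1: O, bond orders sum to 1 (valence 2) → 1 H
  atom 2: aromatic c, 3 neighbours → 0 H
  atom 3: aromatic c, 3 neighbours → 0 H
  atom 4: C, bond orders sum to 4 (valence 4) → 0 H
  atom 5: O, bond orders sum to 1 (valence 2) → 1 H
  atom 6: O, bond orders sum to 2 (valence 2) → 0 H
  atom 7: aromatic c, 2 neighbours → 1 H
  atom 8: aromatic c, 2 neighbours → 1 H
  atom 9: aromatic c, 3 neighbours → 0 H
  atom 10: aromatic c, 3 neighbours → 0 H
  atom 11: O, bond orders sum to 1 (valence 2) → 1 H
  atom 12: C, bond orders sum to 4 (valence 4) → 0 H
  atom 13: O, bond orders sum to 2 (valence 2) → 0 H
  atom 14: O, bond orders sum to 2 (valence 2) → 0 H
  atom 15: C, bond orders sum to 1 (valence 4) → 3 H
Total hydrogens: 8.

8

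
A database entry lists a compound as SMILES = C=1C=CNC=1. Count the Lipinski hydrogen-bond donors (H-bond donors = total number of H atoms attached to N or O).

Donors: find every N or O and count the H atoms it carries.
  atom 4 (N): bond orders sum to 2 → 1 H
Lipinski HBD = 1.

1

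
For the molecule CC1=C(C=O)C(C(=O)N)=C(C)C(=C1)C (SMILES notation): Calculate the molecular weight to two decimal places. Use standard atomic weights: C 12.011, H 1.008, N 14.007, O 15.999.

191.23 g/mol

First, the molecular formula is C11H13NO2 (counting implicit H from valence).
  C: 11 × 12.011 = 132.121
  H: 13 × 1.008 = 13.104
  N: 1 × 14.007 = 14.007
  O: 2 × 15.999 = 31.998
Sum: 11×12.011 + 13×1.008 + 1×14.007 + 2×15.999 = 191.230 → 191.23 g/mol.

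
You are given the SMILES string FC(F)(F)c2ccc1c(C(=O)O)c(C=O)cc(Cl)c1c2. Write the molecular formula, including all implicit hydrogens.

C13H6ClF3O3

Walk through each heavy atom and fill implicit hydrogens from standard valence (C 4, N 3, O 2, S 2, halogen 1); for lowercase aromatic atoms, an aromatic c carries 1 H when it has two neighbours and 0 H with three, and aromatic n carries 0 H:
  atom 1: F (halogen, monovalent) → 0 H
  atom 2: C, bond orders sum to 4 (valence 4) → 0 H
  atom 3: F (halogen, monovalent) → 0 H
  atom 4: F (halogen, monovalent) → 0 H
  atom 5: aromatic c, 3 neighbours → 0 H
  atom 6: aromatic c, 2 neighbours → 1 H
  atom 7: aromatic c, 2 neighbours → 1 H
  atom 8: aromatic c, 3 neighbours → 0 H
  atom 9: aromatic c, 3 neighbours → 0 H
  atom 10: C, bond orders sum to 4 (valence 4) → 0 H
  atom 11: O, bond orders sum to 2 (valence 2) → 0 H
  atom 12: O, bond orders sum to 1 (valence 2) → 1 H
  atom 13: aromatic c, 3 neighbours → 0 H
  atom 14: C, bond orders sum to 3 (valence 4) → 1 H
  atom 15: O, bond orders sum to 2 (valence 2) → 0 H
  atom 16: aromatic c, 2 neighbours → 1 H
  atom 17: aromatic c, 3 neighbours → 0 H
  atom 18: Cl (halogen, monovalent) → 0 H
  atom 19: aromatic c, 3 neighbours → 0 H
  atom 20: aromatic c, 2 neighbours → 1 H
Totals → C:13, H:6, Cl:1, F:3, O:3.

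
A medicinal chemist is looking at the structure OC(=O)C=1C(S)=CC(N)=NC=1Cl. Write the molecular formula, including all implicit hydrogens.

Walk through each heavy atom and fill implicit hydrogens from standard valence (C 4, N 3, O 2, S 2, halogen 1):
  atom 1: O, bond orders sum to 1 (valence 2) → 1 H
  atom 2: C, bond orders sum to 4 (valence 4) → 0 H
  atom 3: O, bond orders sum to 2 (valence 2) → 0 H
  atom 4: C, bond orders sum to 4 (valence 4) → 0 H
  atom 5: C, bond orders sum to 4 (valence 4) → 0 H
  atom 6: S, bond orders sum to 1 (valence 2) → 1 H
  atom 7: C, bond orders sum to 3 (valence 4) → 1 H
  atom 8: C, bond orders sum to 4 (valence 4) → 0 H
  atom 9: N, bond orders sum to 1 (valence 3) → 2 H
  atom 10: N, bond orders sum to 3 (valence 3) → 0 H
  atom 11: C, bond orders sum to 4 (valence 4) → 0 H
  atom 12: Cl (halogen, monovalent) → 0 H
Totals → C:6, H:5, Cl:1, N:2, O:2, S:1.

C6H5ClN2O2S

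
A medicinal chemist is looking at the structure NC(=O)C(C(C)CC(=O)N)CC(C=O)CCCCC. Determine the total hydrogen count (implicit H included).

Walk through each heavy atom and fill implicit hydrogens from standard valence (C 4, N 3, O 2, S 2, halogen 1):
  atom 1: N, bond orders sum to 1 (valence 3) → 2 H
  atom 2: C, bond orders sum to 4 (valence 4) → 0 H
  atom 3: O, bond orders sum to 2 (valence 2) → 0 H
  atom 4: C, bond orders sum to 3 (valence 4) → 1 H
  atom 5: C, bond orders sum to 3 (valence 4) → 1 H
  atom 6: C, bond orders sum to 1 (valence 4) → 3 H
  atom 7: C, bond orders sum to 2 (valence 4) → 2 H
  atom 8: C, bond orders sum to 4 (valence 4) → 0 H
  atom 9: O, bond orders sum to 2 (valence 2) → 0 H
  atom 10: N, bond orders sum to 1 (valence 3) → 2 H
  atom 11: C, bond orders sum to 2 (valence 4) → 2 H
  atom 12: C, bond orders sum to 3 (valence 4) → 1 H
  atom 13: C, bond orders sum to 3 (valence 4) → 1 H
  atom 14: O, bond orders sum to 2 (valence 2) → 0 H
  atom 15: C, bond orders sum to 2 (valence 4) → 2 H
  atom 16: C, bond orders sum to 2 (valence 4) → 2 H
  atom 17: C, bond orders sum to 2 (valence 4) → 2 H
  atom 18: C, bond orders sum to 2 (valence 4) → 2 H
  atom 19: C, bond orders sum to 1 (valence 4) → 3 H
Total hydrogens: 26.

26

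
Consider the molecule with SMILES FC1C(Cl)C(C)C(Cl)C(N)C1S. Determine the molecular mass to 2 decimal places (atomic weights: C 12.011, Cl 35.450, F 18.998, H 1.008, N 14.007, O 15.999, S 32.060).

First, the molecular formula is C7H12Cl2FNS (counting implicit H from valence).
  C: 7 × 12.011 = 84.077
  Cl: 2 × 35.450 = 70.900
  F: 1 × 18.998 = 18.998
  H: 12 × 1.008 = 12.096
  N: 1 × 14.007 = 14.007
  S: 1 × 32.060 = 32.060
Sum: 7×12.011 + 2×35.450 + 1×18.998 + 12×1.008 + 1×14.007 + 1×32.060 = 232.138 → 232.14 g/mol.

232.14 g/mol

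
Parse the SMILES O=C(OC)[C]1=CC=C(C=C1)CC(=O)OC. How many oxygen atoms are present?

Scan the SMILES for O atoms (remember two-letter symbols like Cl and Br are single atoms).
Oxygen count: 4.

4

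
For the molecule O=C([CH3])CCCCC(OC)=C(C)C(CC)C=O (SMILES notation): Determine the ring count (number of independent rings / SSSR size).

0

In SMILES, each pair of matching ring-closure digits denotes one ring-closing bond; the number of such bonds equals the number of independent rings.
Ring-closure bonds here: 0.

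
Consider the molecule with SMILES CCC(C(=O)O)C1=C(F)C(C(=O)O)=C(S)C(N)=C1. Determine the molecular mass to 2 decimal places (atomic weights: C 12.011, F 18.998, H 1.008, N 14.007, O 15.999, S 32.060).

273.28 g/mol

First, the molecular formula is C11H12FNO4S (counting implicit H from valence).
  C: 11 × 12.011 = 132.121
  F: 1 × 18.998 = 18.998
  H: 12 × 1.008 = 12.096
  N: 1 × 14.007 = 14.007
  O: 4 × 15.999 = 63.996
  S: 1 × 32.060 = 32.060
Sum: 11×12.011 + 1×18.998 + 12×1.008 + 1×14.007 + 4×15.999 + 1×32.060 = 273.278 → 273.28 g/mol.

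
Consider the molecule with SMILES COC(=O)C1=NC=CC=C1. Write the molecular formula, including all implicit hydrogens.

C7H7NO2

Walk through each heavy atom and fill implicit hydrogens from standard valence (C 4, N 3, O 2, S 2, halogen 1):
  atom 1: C, bond orders sum to 1 (valence 4) → 3 H
  atom 2: O, bond orders sum to 2 (valence 2) → 0 H
  atom 3: C, bond orders sum to 4 (valence 4) → 0 H
  atom 4: O, bond orders sum to 2 (valence 2) → 0 H
  atom 5: C, bond orders sum to 4 (valence 4) → 0 H
  atom 6: N, bond orders sum to 3 (valence 3) → 0 H
  atom 7: C, bond orders sum to 3 (valence 4) → 1 H
  atom 8: C, bond orders sum to 3 (valence 4) → 1 H
  atom 9: C, bond orders sum to 3 (valence 4) → 1 H
  atom 10: C, bond orders sum to 3 (valence 4) → 1 H
Totals → C:7, H:7, N:1, O:2.
In Hill order: C7H7NO2.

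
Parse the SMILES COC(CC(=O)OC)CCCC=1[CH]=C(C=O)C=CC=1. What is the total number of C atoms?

Count every carbon token in the SMILES (each C, including those in ring-closure positions and inside branches).
Carbon count: 15.

15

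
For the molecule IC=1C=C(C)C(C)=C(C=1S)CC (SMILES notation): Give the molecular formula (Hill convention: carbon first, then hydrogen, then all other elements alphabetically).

C10H13IS

Walk through each heavy atom and fill implicit hydrogens from standard valence (C 4, N 3, O 2, S 2, halogen 1):
  atom 1: I (halogen, monovalent) → 0 H
  atom 2: C, bond orders sum to 4 (valence 4) → 0 H
  atom 3: C, bond orders sum to 3 (valence 4) → 1 H
  atom 4: C, bond orders sum to 4 (valence 4) → 0 H
  atom 5: C, bond orders sum to 1 (valence 4) → 3 H
  atom 6: C, bond orders sum to 4 (valence 4) → 0 H
  atom 7: C, bond orders sum to 1 (valence 4) → 3 H
  atom 8: C, bond orders sum to 4 (valence 4) → 0 H
  atom 9: C, bond orders sum to 4 (valence 4) → 0 H
  atom 10: S, bond orders sum to 1 (valence 2) → 1 H
  atom 11: C, bond orders sum to 2 (valence 4) → 2 H
  atom 12: C, bond orders sum to 1 (valence 4) → 3 H
Totals → C:10, H:13, I:1, S:1.
In Hill order: C10H13IS.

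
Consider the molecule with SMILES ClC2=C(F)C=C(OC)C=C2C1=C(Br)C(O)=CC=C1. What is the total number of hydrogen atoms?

9

Walk through each heavy atom and fill implicit hydrogens from standard valence (C 4, N 3, O 2, S 2, halogen 1):
  atom 1: Cl (halogen, monovalent) → 0 H
  atom 2: C, bond orders sum to 4 (valence 4) → 0 H
  atom 3: C, bond orders sum to 4 (valence 4) → 0 H
  atom 4: F (halogen, monovalent) → 0 H
  atom 5: C, bond orders sum to 3 (valence 4) → 1 H
  atom 6: C, bond orders sum to 4 (valence 4) → 0 H
  atom 7: O, bond orders sum to 2 (valence 2) → 0 H
  atom 8: C, bond orders sum to 1 (valence 4) → 3 H
  atom 9: C, bond orders sum to 3 (valence 4) → 1 H
  atom 10: C, bond orders sum to 4 (valence 4) → 0 H
  atom 11: C, bond orders sum to 4 (valence 4) → 0 H
  atom 12: C, bond orders sum to 4 (valence 4) → 0 H
  atom 13: Br (halogen, monovalent) → 0 H
  atom 14: C, bond orders sum to 4 (valence 4) → 0 H
  atom 15: O, bond orders sum to 1 (valence 2) → 1 H
  atom 16: C, bond orders sum to 3 (valence 4) → 1 H
  atom 17: C, bond orders sum to 3 (valence 4) → 1 H
  atom 18: C, bond orders sum to 3 (valence 4) → 1 H
Total hydrogens: 9.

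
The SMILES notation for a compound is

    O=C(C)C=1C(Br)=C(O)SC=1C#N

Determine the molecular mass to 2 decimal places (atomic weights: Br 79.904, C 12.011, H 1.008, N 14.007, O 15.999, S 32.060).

First, the molecular formula is C7H4BrNO2S (counting implicit H from valence).
  Br: 1 × 79.904 = 79.904
  C: 7 × 12.011 = 84.077
  H: 4 × 1.008 = 4.032
  N: 1 × 14.007 = 14.007
  O: 2 × 15.999 = 31.998
  S: 1 × 32.060 = 32.060
Sum: 1×79.904 + 7×12.011 + 4×1.008 + 1×14.007 + 2×15.999 + 1×32.060 = 246.078 → 246.08 g/mol.

246.08 g/mol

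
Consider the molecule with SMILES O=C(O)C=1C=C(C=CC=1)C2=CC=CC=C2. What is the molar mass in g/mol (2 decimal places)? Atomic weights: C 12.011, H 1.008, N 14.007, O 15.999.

198.22 g/mol

First, the molecular formula is C13H10O2 (counting implicit H from valence).
  C: 13 × 12.011 = 156.143
  H: 10 × 1.008 = 10.080
  O: 2 × 15.999 = 31.998
Sum: 13×12.011 + 10×1.008 + 2×15.999 = 198.221 → 198.22 g/mol.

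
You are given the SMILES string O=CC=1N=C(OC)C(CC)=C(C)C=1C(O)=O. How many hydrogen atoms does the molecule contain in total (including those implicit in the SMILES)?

13

Walk through each heavy atom and fill implicit hydrogens from standard valence (C 4, N 3, O 2, S 2, halogen 1):
  atom 1: O, bond orders sum to 2 (valence 2) → 0 H
  atom 2: C, bond orders sum to 3 (valence 4) → 1 H
  atom 3: C, bond orders sum to 4 (valence 4) → 0 H
  atom 4: N, bond orders sum to 3 (valence 3) → 0 H
  atom 5: C, bond orders sum to 4 (valence 4) → 0 H
  atom 6: O, bond orders sum to 2 (valence 2) → 0 H
  atom 7: C, bond orders sum to 1 (valence 4) → 3 H
  atom 8: C, bond orders sum to 4 (valence 4) → 0 H
  atom 9: C, bond orders sum to 2 (valence 4) → 2 H
  atom 10: C, bond orders sum to 1 (valence 4) → 3 H
  atom 11: C, bond orders sum to 4 (valence 4) → 0 H
  atom 12: C, bond orders sum to 1 (valence 4) → 3 H
  atom 13: C, bond orders sum to 4 (valence 4) → 0 H
  atom 14: C, bond orders sum to 4 (valence 4) → 0 H
  atom 15: O, bond orders sum to 1 (valence 2) → 1 H
  atom 16: O, bond orders sum to 2 (valence 2) → 0 H
Total hydrogens: 13.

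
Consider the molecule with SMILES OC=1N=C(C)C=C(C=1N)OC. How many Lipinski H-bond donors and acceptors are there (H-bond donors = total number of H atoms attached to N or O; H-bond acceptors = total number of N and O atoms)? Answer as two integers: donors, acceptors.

3, 4

Donors: find every N or O and count the H atoms it carries.
  atom 1 (O): bond orders sum to 1 → 1 H
  atom 3 (N): bond orders sum to 3 → 0 H
  atom 9 (N): bond orders sum to 1 → 2 H
  atom 10 (O): bond orders sum to 2 → 0 H
Lipinski HBD = 3.
Acceptors: N atoms = 2, O atoms = 2 → HBA = 4.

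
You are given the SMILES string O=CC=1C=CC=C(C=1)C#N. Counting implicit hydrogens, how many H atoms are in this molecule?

5

Walk through each heavy atom and fill implicit hydrogens from standard valence (C 4, N 3, O 2, S 2, halogen 1):
  atom 1: O, bond orders sum to 2 (valence 2) → 0 H
  atom 2: C, bond orders sum to 3 (valence 4) → 1 H
  atom 3: C, bond orders sum to 4 (valence 4) → 0 H
  atom 4: C, bond orders sum to 3 (valence 4) → 1 H
  atom 5: C, bond orders sum to 3 (valence 4) → 1 H
  atom 6: C, bond orders sum to 3 (valence 4) → 1 H
  atom 7: C, bond orders sum to 4 (valence 4) → 0 H
  atom 8: C, bond orders sum to 3 (valence 4) → 1 H
  atom 9: C, bond orders sum to 4 (valence 4) → 0 H
  atom 10: N, bond orders sum to 3 (valence 3) → 0 H
Total hydrogens: 5.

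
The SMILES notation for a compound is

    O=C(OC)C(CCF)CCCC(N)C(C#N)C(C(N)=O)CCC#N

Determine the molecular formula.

Walk through each heavy atom and fill implicit hydrogens from standard valence (C 4, N 3, O 2, S 2, halogen 1):
  atom 1: O, bond orders sum to 2 (valence 2) → 0 H
  atom 2: C, bond orders sum to 4 (valence 4) → 0 H
  atom 3: O, bond orders sum to 2 (valence 2) → 0 H
  atom 4: C, bond orders sum to 1 (valence 4) → 3 H
  atom 5: C, bond orders sum to 3 (valence 4) → 1 H
  atom 6: C, bond orders sum to 2 (valence 4) → 2 H
  atom 7: C, bond orders sum to 2 (valence 4) → 2 H
  atom 8: F (halogen, monovalent) → 0 H
  atom 9: C, bond orders sum to 2 (valence 4) → 2 H
  atom 10: C, bond orders sum to 2 (valence 4) → 2 H
  atom 11: C, bond orders sum to 2 (valence 4) → 2 H
  atom 12: C, bond orders sum to 3 (valence 4) → 1 H
  atom 13: N, bond orders sum to 1 (valence 3) → 2 H
  atom 14: C, bond orders sum to 3 (valence 4) → 1 H
  atom 15: C, bond orders sum to 4 (valence 4) → 0 H
  atom 16: N, bond orders sum to 3 (valence 3) → 0 H
  atom 17: C, bond orders sum to 3 (valence 4) → 1 H
  atom 18: C, bond orders sum to 4 (valence 4) → 0 H
  atom 19: N, bond orders sum to 1 (valence 3) → 2 H
  atom 20: O, bond orders sum to 2 (valence 2) → 0 H
  atom 21: C, bond orders sum to 2 (valence 4) → 2 H
  atom 22: C, bond orders sum to 2 (valence 4) → 2 H
  atom 23: C, bond orders sum to 4 (valence 4) → 0 H
  atom 24: N, bond orders sum to 3 (valence 3) → 0 H
Totals → C:16, H:25, F:1, N:4, O:3.

C16H25FN4O3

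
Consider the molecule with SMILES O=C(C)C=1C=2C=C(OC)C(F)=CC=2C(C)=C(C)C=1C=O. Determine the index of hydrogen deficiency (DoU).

Molecular formula: C16H15FO3.
DoU = (2C + 2 + N − H − X) / 2, where X is the halogen count and O/S are ignored.
    = (2·16 + 2 + 0 − 15 − 1) / 2 = 18 / 2 = 9.

9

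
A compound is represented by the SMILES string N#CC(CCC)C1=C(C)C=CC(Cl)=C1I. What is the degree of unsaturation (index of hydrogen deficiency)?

Degree of unsaturation = (number of rings) + (number of π bonds).
Ring closures in the SMILES: 1.
π bonds: 3 double bonds (each 1 DoU), 1 triple bond (each 2 DoU) → 5 DoU from unsaturation.
Total DoU = 1 + 5 = 6.

6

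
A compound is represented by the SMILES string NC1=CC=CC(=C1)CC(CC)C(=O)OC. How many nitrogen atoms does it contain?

1

Scan the SMILES for N atoms (remember two-letter symbols like Cl and Br are single atoms).
Nitrogen count: 1.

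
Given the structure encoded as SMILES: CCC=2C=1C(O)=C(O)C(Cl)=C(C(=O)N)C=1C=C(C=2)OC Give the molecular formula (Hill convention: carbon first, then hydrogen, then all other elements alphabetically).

Walk through each heavy atom and fill implicit hydrogens from standard valence (C 4, N 3, O 2, S 2, halogen 1):
  atom 1: C, bond orders sum to 1 (valence 4) → 3 H
  atom 2: C, bond orders sum to 2 (valence 4) → 2 H
  atom 3: C, bond orders sum to 4 (valence 4) → 0 H
  atom 4: C, bond orders sum to 4 (valence 4) → 0 H
  atom 5: C, bond orders sum to 4 (valence 4) → 0 H
  atom 6: O, bond orders sum to 1 (valence 2) → 1 H
  atom 7: C, bond orders sum to 4 (valence 4) → 0 H
  atom 8: O, bond orders sum to 1 (valence 2) → 1 H
  atom 9: C, bond orders sum to 4 (valence 4) → 0 H
  atom 10: Cl (halogen, monovalent) → 0 H
  atom 11: C, bond orders sum to 4 (valence 4) → 0 H
  atom 12: C, bond orders sum to 4 (valence 4) → 0 H
  atom 13: O, bond orders sum to 2 (valence 2) → 0 H
  atom 14: N, bond orders sum to 1 (valence 3) → 2 H
  atom 15: C, bond orders sum to 4 (valence 4) → 0 H
  atom 16: C, bond orders sum to 3 (valence 4) → 1 H
  atom 17: C, bond orders sum to 4 (valence 4) → 0 H
  atom 18: C, bond orders sum to 3 (valence 4) → 1 H
  atom 19: O, bond orders sum to 2 (valence 2) → 0 H
  atom 20: C, bond orders sum to 1 (valence 4) → 3 H
Totals → C:14, H:14, Cl:1, N:1, O:4.
In Hill order: C14H14ClNO4.

C14H14ClNO4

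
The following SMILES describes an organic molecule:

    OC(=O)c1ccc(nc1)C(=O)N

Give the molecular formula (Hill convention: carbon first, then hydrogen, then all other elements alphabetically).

C7H6N2O3

Walk through each heavy atom and fill implicit hydrogens from standard valence (C 4, N 3, O 2, S 2, halogen 1); for lowercase aromatic atoms, an aromatic c carries 1 H when it has two neighbours and 0 H with three, and aromatic n carries 0 H:
  atom 1: O, bond orders sum to 1 (valence 2) → 1 H
  atom 2: C, bond orders sum to 4 (valence 4) → 0 H
  atom 3: O, bond orders sum to 2 (valence 2) → 0 H
  atom 4: aromatic c, 3 neighbours → 0 H
  atom 5: aromatic c, 2 neighbours → 1 H
  atom 6: aromatic c, 2 neighbours → 1 H
  atom 7: aromatic c, 3 neighbours → 0 H
  atom 8: aromatic n, 2 neighbours → 0 H
  atom 9: aromatic c, 2 neighbours → 1 H
  atom 10: C, bond orders sum to 4 (valence 4) → 0 H
  atom 11: O, bond orders sum to 2 (valence 2) → 0 H
  atom 12: N, bond orders sum to 1 (valence 3) → 2 H
Totals → C:7, H:6, N:2, O:3.
In Hill order: C7H6N2O3.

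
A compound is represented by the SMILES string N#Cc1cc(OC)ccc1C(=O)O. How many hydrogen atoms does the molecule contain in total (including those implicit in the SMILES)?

7

Walk through each heavy atom and fill implicit hydrogens from standard valence (C 4, N 3, O 2, S 2, halogen 1); for lowercase aromatic atoms, an aromatic c carries 1 H when it has two neighbours and 0 H with three, and aromatic n carries 0 H:
  atom 1: N, bond orders sum to 3 (valence 3) → 0 H
  atom 2: C, bond orders sum to 4 (valence 4) → 0 H
  atom 3: aromatic c, 3 neighbours → 0 H
  atom 4: aromatic c, 2 neighbours → 1 H
  atom 5: aromatic c, 3 neighbours → 0 H
  atom 6: O, bond orders sum to 2 (valence 2) → 0 H
  atom 7: C, bond orders sum to 1 (valence 4) → 3 H
  atom 8: aromatic c, 2 neighbours → 1 H
  atom 9: aromatic c, 2 neighbours → 1 H
  atom 10: aromatic c, 3 neighbours → 0 H
  atom 11: C, bond orders sum to 4 (valence 4) → 0 H
  atom 12: O, bond orders sum to 2 (valence 2) → 0 H
  atom 13: O, bond orders sum to 1 (valence 2) → 1 H
Total hydrogens: 7.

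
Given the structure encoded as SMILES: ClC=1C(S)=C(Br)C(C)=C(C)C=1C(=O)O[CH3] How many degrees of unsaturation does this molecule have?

Molecular formula: C10H10BrClO2S.
DoU = (2C + 2 + N − H − X) / 2, where X is the halogen count and O/S are ignored.
    = (2·10 + 2 + 0 − 10 − 2) / 2 = 10 / 2 = 5.

5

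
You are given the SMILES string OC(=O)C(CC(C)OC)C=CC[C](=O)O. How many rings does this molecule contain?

0

In SMILES, each pair of matching ring-closure digits denotes one ring-closing bond; the number of such bonds equals the number of independent rings.
Ring-closure bonds here: 0.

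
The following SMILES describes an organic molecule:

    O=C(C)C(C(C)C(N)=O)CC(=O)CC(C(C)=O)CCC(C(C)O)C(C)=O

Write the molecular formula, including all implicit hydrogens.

C19H31NO6

Walk through each heavy atom and fill implicit hydrogens from standard valence (C 4, N 3, O 2, S 2, halogen 1):
  atom 1: O, bond orders sum to 2 (valence 2) → 0 H
  atom 2: C, bond orders sum to 4 (valence 4) → 0 H
  atom 3: C, bond orders sum to 1 (valence 4) → 3 H
  atom 4: C, bond orders sum to 3 (valence 4) → 1 H
  atom 5: C, bond orders sum to 3 (valence 4) → 1 H
  atom 6: C, bond orders sum to 1 (valence 4) → 3 H
  atom 7: C, bond orders sum to 4 (valence 4) → 0 H
  atom 8: N, bond orders sum to 1 (valence 3) → 2 H
  atom 9: O, bond orders sum to 2 (valence 2) → 0 H
  atom 10: C, bond orders sum to 2 (valence 4) → 2 H
  atom 11: C, bond orders sum to 4 (valence 4) → 0 H
  atom 12: O, bond orders sum to 2 (valence 2) → 0 H
  atom 13: C, bond orders sum to 2 (valence 4) → 2 H
  atom 14: C, bond orders sum to 3 (valence 4) → 1 H
  atom 15: C, bond orders sum to 4 (valence 4) → 0 H
  atom 16: C, bond orders sum to 1 (valence 4) → 3 H
  atom 17: O, bond orders sum to 2 (valence 2) → 0 H
  atom 18: C, bond orders sum to 2 (valence 4) → 2 H
  atom 19: C, bond orders sum to 2 (valence 4) → 2 H
  atom 20: C, bond orders sum to 3 (valence 4) → 1 H
  atom 21: C, bond orders sum to 3 (valence 4) → 1 H
  atom 22: C, bond orders sum to 1 (valence 4) → 3 H
  atom 23: O, bond orders sum to 1 (valence 2) → 1 H
  atom 24: C, bond orders sum to 4 (valence 4) → 0 H
  atom 25: C, bond orders sum to 1 (valence 4) → 3 H
  atom 26: O, bond orders sum to 2 (valence 2) → 0 H
Totals → C:19, H:31, N:1, O:6.
In Hill order: C19H31NO6.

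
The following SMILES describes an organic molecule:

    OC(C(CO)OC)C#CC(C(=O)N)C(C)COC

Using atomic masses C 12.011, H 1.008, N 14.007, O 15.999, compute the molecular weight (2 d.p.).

259.30 g/mol

First, the molecular formula is C12H21NO5 (counting implicit H from valence).
  C: 12 × 12.011 = 144.132
  H: 21 × 1.008 = 21.168
  N: 1 × 14.007 = 14.007
  O: 5 × 15.999 = 79.995
Sum: 12×12.011 + 21×1.008 + 1×14.007 + 5×15.999 = 259.302 → 259.30 g/mol.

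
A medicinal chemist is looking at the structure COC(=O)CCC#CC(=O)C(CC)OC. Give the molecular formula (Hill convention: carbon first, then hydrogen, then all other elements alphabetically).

Walk through each heavy atom and fill implicit hydrogens from standard valence (C 4, N 3, O 2, S 2, halogen 1):
  atom 1: C, bond orders sum to 1 (valence 4) → 3 H
  atom 2: O, bond orders sum to 2 (valence 2) → 0 H
  atom 3: C, bond orders sum to 4 (valence 4) → 0 H
  atom 4: O, bond orders sum to 2 (valence 2) → 0 H
  atom 5: C, bond orders sum to 2 (valence 4) → 2 H
  atom 6: C, bond orders sum to 2 (valence 4) → 2 H
  atom 7: C, bond orders sum to 4 (valence 4) → 0 H
  atom 8: C, bond orders sum to 4 (valence 4) → 0 H
  atom 9: C, bond orders sum to 4 (valence 4) → 0 H
  atom 10: O, bond orders sum to 2 (valence 2) → 0 H
  atom 11: C, bond orders sum to 3 (valence 4) → 1 H
  atom 12: C, bond orders sum to 2 (valence 4) → 2 H
  atom 13: C, bond orders sum to 1 (valence 4) → 3 H
  atom 14: O, bond orders sum to 2 (valence 2) → 0 H
  atom 15: C, bond orders sum to 1 (valence 4) → 3 H
Totals → C:11, H:16, O:4.

C11H16O4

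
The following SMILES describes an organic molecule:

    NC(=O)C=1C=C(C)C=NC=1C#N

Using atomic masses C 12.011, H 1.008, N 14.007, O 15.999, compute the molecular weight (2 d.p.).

161.16 g/mol

First, the molecular formula is C8H7N3O (counting implicit H from valence).
  C: 8 × 12.011 = 96.088
  H: 7 × 1.008 = 7.056
  N: 3 × 14.007 = 42.021
  O: 1 × 15.999 = 15.999
Sum: 8×12.011 + 7×1.008 + 3×14.007 + 1×15.999 = 161.164 → 161.16 g/mol.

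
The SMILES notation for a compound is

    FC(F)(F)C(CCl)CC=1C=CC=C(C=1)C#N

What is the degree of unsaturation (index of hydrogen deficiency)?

Degree of unsaturation = (number of rings) + (number of π bonds).
Ring closures in the SMILES: 1.
π bonds: 3 double bonds (each 1 DoU), 1 triple bond (each 2 DoU) → 5 DoU from unsaturation.
Total DoU = 1 + 5 = 6.

6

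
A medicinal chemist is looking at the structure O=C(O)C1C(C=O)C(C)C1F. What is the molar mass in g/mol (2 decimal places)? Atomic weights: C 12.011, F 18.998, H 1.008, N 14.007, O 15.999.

160.14 g/mol

First, the molecular formula is C7H9FO3 (counting implicit H from valence).
  C: 7 × 12.011 = 84.077
  F: 1 × 18.998 = 18.998
  H: 9 × 1.008 = 9.072
  O: 3 × 15.999 = 47.997
Sum: 7×12.011 + 1×18.998 + 9×1.008 + 3×15.999 = 160.144 → 160.14 g/mol.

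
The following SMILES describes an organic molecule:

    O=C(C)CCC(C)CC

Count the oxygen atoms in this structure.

1

Scan the SMILES for O atoms (remember two-letter symbols like Cl and Br are single atoms).
Oxygen count: 1.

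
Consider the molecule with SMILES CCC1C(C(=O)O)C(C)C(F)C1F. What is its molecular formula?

C9H14F2O2

Walk through each heavy atom and fill implicit hydrogens from standard valence (C 4, N 3, O 2, S 2, halogen 1):
  atom 1: C, bond orders sum to 1 (valence 4) → 3 H
  atom 2: C, bond orders sum to 2 (valence 4) → 2 H
  atom 3: C, bond orders sum to 3 (valence 4) → 1 H
  atom 4: C, bond orders sum to 3 (valence 4) → 1 H
  atom 5: C, bond orders sum to 4 (valence 4) → 0 H
  atom 6: O, bond orders sum to 2 (valence 2) → 0 H
  atom 7: O, bond orders sum to 1 (valence 2) → 1 H
  atom 8: C, bond orders sum to 3 (valence 4) → 1 H
  atom 9: C, bond orders sum to 1 (valence 4) → 3 H
  atom 10: C, bond orders sum to 3 (valence 4) → 1 H
  atom 11: F (halogen, monovalent) → 0 H
  atom 12: C, bond orders sum to 3 (valence 4) → 1 H
  atom 13: F (halogen, monovalent) → 0 H
Totals → C:9, H:14, F:2, O:2.
In Hill order: C9H14F2O2.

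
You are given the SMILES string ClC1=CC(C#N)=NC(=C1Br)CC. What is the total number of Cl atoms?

Scan the SMILES for Cl atoms (remember two-letter symbols like Cl and Br are single atoms).
Chlorine count: 1.

1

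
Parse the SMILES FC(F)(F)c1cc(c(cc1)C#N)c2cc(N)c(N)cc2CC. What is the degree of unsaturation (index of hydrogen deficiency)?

10

Molecular formula: C16H14F3N3.
DoU = (2C + 2 + N − H − X) / 2, where X is the halogen count and O/S are ignored.
    = (2·16 + 2 + 3 − 14 − 3) / 2 = 20 / 2 = 10.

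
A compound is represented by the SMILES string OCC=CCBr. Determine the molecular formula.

Walk through each heavy atom and fill implicit hydrogens from standard valence (C 4, N 3, O 2, S 2, halogen 1):
  atom 1: O, bond orders sum to 1 (valence 2) → 1 H
  atom 2: C, bond orders sum to 2 (valence 4) → 2 H
  atom 3: C, bond orders sum to 3 (valence 4) → 1 H
  atom 4: C, bond orders sum to 3 (valence 4) → 1 H
  atom 5: C, bond orders sum to 2 (valence 4) → 2 H
  atom 6: Br (halogen, monovalent) → 0 H
Totals → C:4, H:7, Br:1, O:1.
In Hill order: C4H7BrO.

C4H7BrO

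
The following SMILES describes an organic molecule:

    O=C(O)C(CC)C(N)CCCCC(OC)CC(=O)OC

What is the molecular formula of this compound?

C14H27NO5

Walk through each heavy atom and fill implicit hydrogens from standard valence (C 4, N 3, O 2, S 2, halogen 1):
  atom 1: O, bond orders sum to 2 (valence 2) → 0 H
  atom 2: C, bond orders sum to 4 (valence 4) → 0 H
  atom 3: O, bond orders sum to 1 (valence 2) → 1 H
  atom 4: C, bond orders sum to 3 (valence 4) → 1 H
  atom 5: C, bond orders sum to 2 (valence 4) → 2 H
  atom 6: C, bond orders sum to 1 (valence 4) → 3 H
  atom 7: C, bond orders sum to 3 (valence 4) → 1 H
  atom 8: N, bond orders sum to 1 (valence 3) → 2 H
  atom 9: C, bond orders sum to 2 (valence 4) → 2 H
  atom 10: C, bond orders sum to 2 (valence 4) → 2 H
  atom 11: C, bond orders sum to 2 (valence 4) → 2 H
  atom 12: C, bond orders sum to 2 (valence 4) → 2 H
  atom 13: C, bond orders sum to 3 (valence 4) → 1 H
  atom 14: O, bond orders sum to 2 (valence 2) → 0 H
  atom 15: C, bond orders sum to 1 (valence 4) → 3 H
  atom 16: C, bond orders sum to 2 (valence 4) → 2 H
  atom 17: C, bond orders sum to 4 (valence 4) → 0 H
  atom 18: O, bond orders sum to 2 (valence 2) → 0 H
  atom 19: O, bond orders sum to 2 (valence 2) → 0 H
  atom 20: C, bond orders sum to 1 (valence 4) → 3 H
Totals → C:14, H:27, N:1, O:5.
In Hill order: C14H27NO5.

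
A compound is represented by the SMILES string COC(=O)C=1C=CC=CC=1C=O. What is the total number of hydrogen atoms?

8

Walk through each heavy atom and fill implicit hydrogens from standard valence (C 4, N 3, O 2, S 2, halogen 1):
  atom 1: C, bond orders sum to 1 (valence 4) → 3 H
  atom 2: O, bond orders sum to 2 (valence 2) → 0 H
  atom 3: C, bond orders sum to 4 (valence 4) → 0 H
  atom 4: O, bond orders sum to 2 (valence 2) → 0 H
  atom 5: C, bond orders sum to 4 (valence 4) → 0 H
  atom 6: C, bond orders sum to 3 (valence 4) → 1 H
  atom 7: C, bond orders sum to 3 (valence 4) → 1 H
  atom 8: C, bond orders sum to 3 (valence 4) → 1 H
  atom 9: C, bond orders sum to 3 (valence 4) → 1 H
  atom 10: C, bond orders sum to 4 (valence 4) → 0 H
  atom 11: C, bond orders sum to 3 (valence 4) → 1 H
  atom 12: O, bond orders sum to 2 (valence 2) → 0 H
Total hydrogens: 8.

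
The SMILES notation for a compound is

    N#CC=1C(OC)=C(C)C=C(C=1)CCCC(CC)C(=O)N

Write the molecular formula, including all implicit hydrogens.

Walk through each heavy atom and fill implicit hydrogens from standard valence (C 4, N 3, O 2, S 2, halogen 1):
  atom 1: N, bond orders sum to 3 (valence 3) → 0 H
  atom 2: C, bond orders sum to 4 (valence 4) → 0 H
  atom 3: C, bond orders sum to 4 (valence 4) → 0 H
  atom 4: C, bond orders sum to 4 (valence 4) → 0 H
  atom 5: O, bond orders sum to 2 (valence 2) → 0 H
  atom 6: C, bond orders sum to 1 (valence 4) → 3 H
  atom 7: C, bond orders sum to 4 (valence 4) → 0 H
  atom 8: C, bond orders sum to 1 (valence 4) → 3 H
  atom 9: C, bond orders sum to 3 (valence 4) → 1 H
  atom 10: C, bond orders sum to 4 (valence 4) → 0 H
  atom 11: C, bond orders sum to 3 (valence 4) → 1 H
  atom 12: C, bond orders sum to 2 (valence 4) → 2 H
  atom 13: C, bond orders sum to 2 (valence 4) → 2 H
  atom 14: C, bond orders sum to 2 (valence 4) → 2 H
  atom 15: C, bond orders sum to 3 (valence 4) → 1 H
  atom 16: C, bond orders sum to 2 (valence 4) → 2 H
  atom 17: C, bond orders sum to 1 (valence 4) → 3 H
  atom 18: C, bond orders sum to 4 (valence 4) → 0 H
  atom 19: O, bond orders sum to 2 (valence 2) → 0 H
  atom 20: N, bond orders sum to 1 (valence 3) → 2 H
Totals → C:16, H:22, N:2, O:2.

C16H22N2O2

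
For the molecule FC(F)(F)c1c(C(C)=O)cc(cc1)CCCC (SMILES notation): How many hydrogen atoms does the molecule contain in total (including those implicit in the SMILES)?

Walk through each heavy atom and fill implicit hydrogens from standard valence (C 4, N 3, O 2, S 2, halogen 1); for lowercase aromatic atoms, an aromatic c carries 1 H when it has two neighbours and 0 H with three, and aromatic n carries 0 H:
  atom 1: F (halogen, monovalent) → 0 H
  atom 2: C, bond orders sum to 4 (valence 4) → 0 H
  atom 3: F (halogen, monovalent) → 0 H
  atom 4: F (halogen, monovalent) → 0 H
  atom 5: aromatic c, 3 neighbours → 0 H
  atom 6: aromatic c, 3 neighbours → 0 H
  atom 7: C, bond orders sum to 4 (valence 4) → 0 H
  atom 8: C, bond orders sum to 1 (valence 4) → 3 H
  atom 9: O, bond orders sum to 2 (valence 2) → 0 H
  atom 10: aromatic c, 2 neighbours → 1 H
  atom 11: aromatic c, 3 neighbours → 0 H
  atom 12: aromatic c, 2 neighbours → 1 H
  atom 13: aromatic c, 2 neighbours → 1 H
  atom 14: C, bond orders sum to 2 (valence 4) → 2 H
  atom 15: C, bond orders sum to 2 (valence 4) → 2 H
  atom 16: C, bond orders sum to 2 (valence 4) → 2 H
  atom 17: C, bond orders sum to 1 (valence 4) → 3 H
Total hydrogens: 15.

15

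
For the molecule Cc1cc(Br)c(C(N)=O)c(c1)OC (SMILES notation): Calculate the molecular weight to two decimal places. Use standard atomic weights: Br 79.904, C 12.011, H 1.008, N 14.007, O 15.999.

First, the molecular formula is C9H10BrNO2 (counting implicit H from valence).
  Br: 1 × 79.904 = 79.904
  C: 9 × 12.011 = 108.099
  H: 10 × 1.008 = 10.080
  N: 1 × 14.007 = 14.007
  O: 2 × 15.999 = 31.998
Sum: 1×79.904 + 9×12.011 + 10×1.008 + 1×14.007 + 2×15.999 = 244.088 → 244.09 g/mol.

244.09 g/mol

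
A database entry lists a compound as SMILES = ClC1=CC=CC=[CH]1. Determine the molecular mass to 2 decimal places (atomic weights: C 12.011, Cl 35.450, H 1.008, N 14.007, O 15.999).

112.56 g/mol

First, the molecular formula is C6H5Cl (counting implicit H from valence).
  C: 6 × 12.011 = 72.066
  Cl: 1 × 35.450 = 35.450
  H: 5 × 1.008 = 5.040
Sum: 6×12.011 + 1×35.450 + 5×1.008 = 112.556 → 112.56 g/mol.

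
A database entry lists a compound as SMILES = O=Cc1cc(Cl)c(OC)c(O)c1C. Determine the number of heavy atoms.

Every atom symbol written in the SMILES (organic subset) is one heavy atom; implicit H are not written.
Heavy atoms by element → C:9, Cl:1, O:3.
Total: 13.

13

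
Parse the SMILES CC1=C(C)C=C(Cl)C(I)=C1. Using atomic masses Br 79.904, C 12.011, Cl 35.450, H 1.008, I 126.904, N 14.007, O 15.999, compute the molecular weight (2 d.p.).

First, the molecular formula is C8H8ClI (counting implicit H from valence).
  C: 8 × 12.011 = 96.088
  Cl: 1 × 35.450 = 35.450
  H: 8 × 1.008 = 8.064
  I: 1 × 126.904 = 126.904
Sum: 8×12.011 + 1×35.450 + 8×1.008 + 1×126.904 = 266.506 → 266.51 g/mol.

266.51 g/mol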